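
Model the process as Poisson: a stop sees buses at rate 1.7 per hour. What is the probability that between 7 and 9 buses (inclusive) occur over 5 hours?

0.3968

Over the interval, μ = 1.7 × 5 = 8.5 (5 hours).
P(7 ≤ N ≤ 9) = Σ_{j=7}^{9} e^(−8.5) · 8.5^j/j! ≈ 0.3968.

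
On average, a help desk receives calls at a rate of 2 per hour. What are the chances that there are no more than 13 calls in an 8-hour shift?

Over the interval, μ = 2 × 8 = 16 (an 8-hour shift = 8 hours).
P(N ≤ 13) = Σ_{j=0}^{13} e^(−μ) μ^j/j! ≈ 0.2745.

0.2745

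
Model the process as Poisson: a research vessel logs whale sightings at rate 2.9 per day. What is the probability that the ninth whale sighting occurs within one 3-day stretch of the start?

Over the interval, μ = 2.9 × 3 = 8.7 (a 3-day stretch = 3 days).
The ninth arrival falls in the interval iff at least 9 events occur there: P(S_9 ≤ t) = P(N ≥ 9) = 1 − P(N ≤ 8) ≈ 0.5042.

0.5042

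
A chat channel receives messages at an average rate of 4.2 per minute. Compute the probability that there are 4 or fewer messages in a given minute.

0.5898

With mean μ = 4.2 per minute,
P(N ≤ 4) = Σ_{j=0}^{4} e^(−μ) μ^j/j! ≈ 0.5898.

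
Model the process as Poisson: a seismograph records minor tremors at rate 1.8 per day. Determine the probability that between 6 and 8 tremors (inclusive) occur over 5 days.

Over the interval, μ = 1.8 × 5 = 9 (5 days).
P(6 ≤ N ≤ 8) = Σ_{j=6}^{8} e^(−9) · 9^j/j! ≈ 0.3400.

0.3400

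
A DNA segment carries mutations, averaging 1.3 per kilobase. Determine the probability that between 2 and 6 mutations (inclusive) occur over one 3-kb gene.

Over the interval, μ = 1.3 × 3 = 3.9 (a 3-kb gene = 3 kilobases).
P(2 ≤ N ≤ 6) = Σ_{j=2}^{6} e^(−3.9) · 3.9^j/j! ≈ 0.8003.

0.8003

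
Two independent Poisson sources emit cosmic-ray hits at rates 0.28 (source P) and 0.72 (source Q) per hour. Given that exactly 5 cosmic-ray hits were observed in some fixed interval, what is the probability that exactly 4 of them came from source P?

0.0221

Given the total, each event is independently from source P with probability p = λ_P/(λ_P+λ_Q) = 0.28/1 = 0.2800.
So K ~ Binomial(5, 0.28/1): P(K = 4) = C(5,4) · (0.28/1)^4 · (0.72/1)^1 ≈ 0.0221.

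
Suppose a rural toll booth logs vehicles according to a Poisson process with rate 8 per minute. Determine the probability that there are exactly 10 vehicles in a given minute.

0.0993

With mean μ = 8 per minute,
P(N = 10) = e^(−μ) μ^10/10! = e^(−8) · 8^10/3628800 ≈ 0.0993.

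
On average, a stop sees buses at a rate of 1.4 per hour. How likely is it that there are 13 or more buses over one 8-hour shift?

Over the interval, μ = 1.4 × 8 = 11.2 (an 8-hour shift = 8 hours).
P(N ≥ 13) = 1 − P(N ≤ 12) = 1 − Σ_{j=0}^{12} e^(−μ) μ^j/j! ≈ 0.3334.

0.3334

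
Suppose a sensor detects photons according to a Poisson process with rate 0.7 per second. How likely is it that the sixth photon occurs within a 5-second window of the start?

0.1424

Over the interval, μ = 0.7 × 5 = 3.5 (a 5-second window = 5 seconds).
The sixth arrival falls in the interval iff at least 6 events occur there: P(S_6 ≤ t) = P(N ≥ 6) = 1 − P(N ≤ 5) ≈ 0.1424.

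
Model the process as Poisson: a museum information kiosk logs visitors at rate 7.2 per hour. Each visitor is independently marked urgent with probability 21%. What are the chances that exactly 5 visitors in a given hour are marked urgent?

0.0145

Thinning: the visitors that are marked urgent themselves form a Poisson process with rate 0.21 × 7.2 = 1.512 per hour.
So μ = 1.512.
P(N = 5) = e^(−1.512) · 1.512^5/5! ≈ 0.0145.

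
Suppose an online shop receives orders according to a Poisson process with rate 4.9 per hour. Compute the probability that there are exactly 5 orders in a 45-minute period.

0.1416

Over the interval, μ = 4.9 × 0.75 = 3.675 (a 45-minute period = 0.75 hours).
P(N = 5) = e^(−μ) μ^5/5! = e^(−3.675) · 3.675^5/120 ≈ 0.1416.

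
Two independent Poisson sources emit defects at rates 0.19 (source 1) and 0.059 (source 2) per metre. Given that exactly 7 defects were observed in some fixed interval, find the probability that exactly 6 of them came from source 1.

Given the total, each event is independently from source 1 with probability p = λ_1/(λ_1+λ_2) = 0.19/0.249 ≈ 0.7631.
So K ~ Binomial(7, 0.19/0.249): P(K = 6) = C(7,6) · (0.19/0.249)^6 · (0.059/0.249)^1 ≈ 0.3274.

0.3274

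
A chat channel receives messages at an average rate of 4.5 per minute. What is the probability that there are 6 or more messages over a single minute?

With mean μ = 4.5 per minute,
P(N ≥ 6) = 1 − P(N ≤ 5) = 1 − Σ_{j=0}^{5} e^(−μ) μ^j/j! ≈ 0.2971.

0.2971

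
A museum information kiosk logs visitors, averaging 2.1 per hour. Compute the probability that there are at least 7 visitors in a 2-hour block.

Over the interval, μ = 2.1 × 2 = 4.2 (a 2-hour block = 2 hours).
P(N ≥ 7) = 1 − P(N ≤ 6) = 1 − Σ_{j=0}^{6} e^(−μ) μ^j/j! ≈ 0.1325.

0.1325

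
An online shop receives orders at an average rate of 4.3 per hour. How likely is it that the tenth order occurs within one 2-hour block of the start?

0.3600

Over the interval, μ = 4.3 × 2 = 8.6 (a 2-hour block = 2 hours).
The tenth arrival falls in the interval iff at least 10 events occur there: P(S_10 ≤ t) = P(N ≥ 10) = 1 − P(N ≤ 9) ≈ 0.3600.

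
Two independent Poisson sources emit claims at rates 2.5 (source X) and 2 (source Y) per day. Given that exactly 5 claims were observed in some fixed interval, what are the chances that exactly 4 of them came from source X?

0.2117

Given the total, each event is independently from source X with probability p = λ_X/(λ_X+λ_Y) = 2.5/4.5 ≈ 0.5556.
So K ~ Binomial(5, 2.5/4.5): P(K = 4) = C(5,4) · (2.5/4.5)^4 · (2/4.5)^1 ≈ 0.2117.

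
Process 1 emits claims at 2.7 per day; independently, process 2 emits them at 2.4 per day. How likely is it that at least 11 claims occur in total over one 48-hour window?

0.4420

Independent Poisson processes superpose: combined rate λ = 2.7 + 2.4 = 5.1 per day.
Over the interval, μ = 5.1 × 2 = 10.2 (a 48-hour window = 2 days).
P(N ≥ 11) = 1 − P(N ≤ 10) ≈ 0.4420.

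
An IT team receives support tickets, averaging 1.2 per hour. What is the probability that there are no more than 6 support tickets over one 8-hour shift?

Over the interval, μ = 1.2 × 8 = 9.6 (an 8-hour shift = 8 hours).
P(N ≤ 6) = Σ_{j=0}^{6} e^(−μ) μ^j/j! ≈ 0.1574.

0.1574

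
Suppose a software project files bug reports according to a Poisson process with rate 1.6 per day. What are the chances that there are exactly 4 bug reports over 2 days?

Over the interval, μ = 1.6 × 2 = 3.2 (2 days).
P(N = 4) = e^(−μ) μ^4/4! = e^(−3.2) · 3.2^4/24 ≈ 0.1781.

0.1781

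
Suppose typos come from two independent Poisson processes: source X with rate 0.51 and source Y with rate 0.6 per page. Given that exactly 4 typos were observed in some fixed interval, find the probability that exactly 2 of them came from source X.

0.3701

Given the total, each event is independently from source X with probability p = λ_X/(λ_X+λ_Y) = 0.51/1.11 ≈ 0.4595.
So K ~ Binomial(4, 0.51/1.11): P(K = 2) = C(4,2) · (0.51/1.11)^2 · (0.6/1.11)^2 ≈ 0.3701.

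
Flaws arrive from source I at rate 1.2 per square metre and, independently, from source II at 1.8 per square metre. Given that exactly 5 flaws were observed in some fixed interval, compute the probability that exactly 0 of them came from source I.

Given the total, each event is independently from source I with probability p = λ_I/(λ_I+λ_II) = 1.2/3 = 0.4000.
So K ~ Binomial(5, 1.2/3): P(K = 0) = C(5,0) · (1.2/3)^0 · (1.8/3)^5 ≈ 0.0778.

0.0778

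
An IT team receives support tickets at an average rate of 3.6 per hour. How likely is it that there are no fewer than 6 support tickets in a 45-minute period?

0.0567

Over the interval, μ = 3.6 × 0.75 = 2.7 (a 45-minute period = 0.75 hours).
P(N ≥ 6) = 1 − P(N ≤ 5) = 1 − Σ_{j=0}^{5} e^(−μ) μ^j/j! ≈ 0.0567.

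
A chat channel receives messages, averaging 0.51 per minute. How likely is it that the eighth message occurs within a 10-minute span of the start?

0.1440

Over the interval, μ = 0.51 × 10 = 5.1 (a 10-minute span = 10 minutes).
The eighth arrival falls in the interval iff at least 8 events occur there: P(S_8 ≤ t) = P(N ≥ 8) = 1 − P(N ≤ 7) ≈ 0.1440.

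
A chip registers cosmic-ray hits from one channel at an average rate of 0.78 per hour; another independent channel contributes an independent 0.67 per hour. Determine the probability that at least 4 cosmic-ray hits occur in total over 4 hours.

Independent Poisson processes superpose: combined rate λ = 0.78 + 0.67 = 1.45 per hour.
Over the interval, μ = 1.45 × 4 = 5.8 (4 hours).
P(N ≥ 4) = 1 − P(N ≤ 3) ≈ 0.8300.

0.8300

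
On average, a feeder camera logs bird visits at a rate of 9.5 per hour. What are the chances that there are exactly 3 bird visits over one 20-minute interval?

Over the interval, μ = 9.5 × 1/3 ≈ 3.16667 (a 20-minute interval = 1/3 hours).
P(N = 3) = e^(−μ) μ^3/3! = e^(−3.16667) · 3.16667^3/6 ≈ 0.2230.

0.2230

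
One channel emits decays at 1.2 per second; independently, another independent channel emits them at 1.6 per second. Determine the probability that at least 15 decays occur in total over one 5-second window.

0.4296

Independent Poisson processes superpose: combined rate λ = 1.2 + 1.6 = 2.8 per second.
Over the interval, μ = 2.8 × 5 = 14 (a 5-second window = 5 seconds).
P(N ≥ 15) = 1 − P(N ≤ 14) ≈ 0.4296.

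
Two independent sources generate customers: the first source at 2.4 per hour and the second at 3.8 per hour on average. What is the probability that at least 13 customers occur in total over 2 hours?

0.4697

Independent Poisson processes superpose: combined rate λ = 2.4 + 3.8 = 6.2 per hour.
Over the interval, μ = 6.2 × 2 = 12.4 (2 hours).
P(N ≥ 13) = 1 − P(N ≤ 12) ≈ 0.4697.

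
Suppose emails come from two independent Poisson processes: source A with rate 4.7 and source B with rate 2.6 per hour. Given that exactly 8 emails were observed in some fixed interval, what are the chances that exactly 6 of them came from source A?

0.2530

Given the total, each event is independently from source A with probability p = λ_A/(λ_A+λ_B) = 4.7/7.3 ≈ 0.6438.
So K ~ Binomial(8, 4.7/7.3): P(K = 6) = C(8,6) · (4.7/7.3)^6 · (2.6/7.3)^2 ≈ 0.2530.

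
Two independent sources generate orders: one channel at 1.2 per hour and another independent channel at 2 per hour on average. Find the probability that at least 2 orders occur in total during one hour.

Independent Poisson processes superpose: combined rate λ = 1.2 + 2 = 3.2 per hour.
So μ = 3.2.
P(N ≥ 2) = 1 − P(N ≤ 1) ≈ 0.8288.

0.8288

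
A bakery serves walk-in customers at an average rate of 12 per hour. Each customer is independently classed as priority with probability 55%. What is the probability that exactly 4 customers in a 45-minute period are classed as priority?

0.1772

Thinning: the customers that are classed as priority themselves form a Poisson process with rate 0.55 × 12 = 6.6 per hour.
Over the interval, μ = 6.6 × 0.75 = 4.95 (a 45-minute period = 0.75 hours).
P(N = 4) = e^(−4.95) · 4.95^4/4! ≈ 0.1772.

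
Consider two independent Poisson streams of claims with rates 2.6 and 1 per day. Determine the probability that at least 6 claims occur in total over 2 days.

0.7241

Independent Poisson processes superpose: combined rate λ = 2.6 + 1 = 3.6 per day.
Over the interval, μ = 3.6 × 2 = 7.2 (2 days).
P(N ≥ 6) = 1 − P(N ≤ 5) ≈ 0.7241.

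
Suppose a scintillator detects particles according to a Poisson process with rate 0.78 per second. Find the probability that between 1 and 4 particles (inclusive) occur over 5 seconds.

Over the interval, μ = 0.78 × 5 = 3.9 (5 seconds).
P(1 ≤ N ≤ 4) = Σ_{j=1}^{4} e^(−3.9) · 3.9^j/j! ≈ 0.6281.

0.6281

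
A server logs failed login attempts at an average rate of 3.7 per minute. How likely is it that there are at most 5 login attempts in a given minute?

0.8301

With mean μ = 3.7 per minute,
P(N ≤ 5) = Σ_{j=0}^{5} e^(−μ) μ^j/j! ≈ 0.8301.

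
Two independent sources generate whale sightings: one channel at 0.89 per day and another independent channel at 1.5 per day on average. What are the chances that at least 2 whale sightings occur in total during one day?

0.6894

Independent Poisson processes superpose: combined rate λ = 0.89 + 1.5 = 2.39 per day.
So μ = 2.39.
P(N ≥ 2) = 1 − P(N ≤ 1) ≈ 0.6894.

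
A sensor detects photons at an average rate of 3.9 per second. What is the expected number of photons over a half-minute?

E[N] = λt = 3.9 × 30 = 117 (a half-minute = 30 seconds).

117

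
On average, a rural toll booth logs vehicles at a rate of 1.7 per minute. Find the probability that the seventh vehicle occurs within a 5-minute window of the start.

Over the interval, μ = 1.7 × 5 = 8.5 (a 5-minute window = 5 minutes).
The seventh arrival falls in the interval iff at least 7 events occur there: P(S_7 ≤ t) = P(N ≥ 7) = 1 − P(N ≤ 6) ≈ 0.7438.

0.7438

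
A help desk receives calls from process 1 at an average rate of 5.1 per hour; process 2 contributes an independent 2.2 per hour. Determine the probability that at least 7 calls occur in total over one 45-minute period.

Independent Poisson processes superpose: combined rate λ = 5.1 + 2.2 = 7.3 per hour.
Over the interval, μ = 7.3 × 0.75 = 5.475 (a 45-minute period = 0.75 hours).
P(N ≥ 7) = 1 − P(N ≤ 6) ≈ 0.3100.

0.3100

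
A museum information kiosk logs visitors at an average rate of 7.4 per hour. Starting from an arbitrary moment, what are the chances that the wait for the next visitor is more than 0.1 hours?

The wait for the next event is exponential with rate λ = 7.4 per hour.
P(T > 0.1) = e^(−λt) = e^(−7.4 × 0.1) = e^(−0.74) ≈ 0.4771.

0.4771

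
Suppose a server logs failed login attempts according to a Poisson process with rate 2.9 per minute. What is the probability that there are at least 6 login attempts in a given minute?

0.0742

With mean μ = 2.9 per minute,
P(N ≥ 6) = 1 − P(N ≤ 5) = 1 − Σ_{j=0}^{5} e^(−μ) μ^j/j! ≈ 0.0742.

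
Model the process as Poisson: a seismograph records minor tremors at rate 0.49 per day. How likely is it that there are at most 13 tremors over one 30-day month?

Over the interval, μ = 0.49 × 30 = 14.7 (a 30-day month = 30 days).
P(N ≤ 13) = Σ_{j=0}^{13} e^(−μ) μ^j/j! ≈ 0.3925.

0.3925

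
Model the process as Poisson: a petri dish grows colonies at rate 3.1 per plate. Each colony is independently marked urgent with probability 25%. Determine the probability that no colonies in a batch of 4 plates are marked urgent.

Thinning: the colonies that are marked urgent themselves form a Poisson process with rate 0.25 × 3.1 = 0.775 per plate.
Over the interval, μ = 0.775 × 4 = 3.1 (a batch of 4 plates = 4 plates).
P(N = 0) = e^(−3.1) · 3.1^0/0! ≈ 0.0450.

0.0450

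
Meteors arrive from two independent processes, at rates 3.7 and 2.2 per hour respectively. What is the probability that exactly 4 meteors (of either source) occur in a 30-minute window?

0.1652

Independent Poisson processes superpose: combined rate λ = 3.7 + 2.2 = 5.9 per hour.
Over the interval, μ = 5.9 × 0.5 = 2.95 (a 30-minute window = 0.5 hours).
P(N = 4) = e^(−2.95) · 2.95^4/4! ≈ 0.1652.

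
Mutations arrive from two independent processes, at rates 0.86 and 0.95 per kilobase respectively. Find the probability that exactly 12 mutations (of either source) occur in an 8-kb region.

0.0913

Independent Poisson processes superpose: combined rate λ = 0.86 + 0.95 = 1.81 per kilobase.
Over the interval, μ = 1.81 × 8 = 14.48 (an 8-kb region = 8 kilobases).
P(N = 12) = e^(−14.48) · 14.48^12/12! ≈ 0.0913.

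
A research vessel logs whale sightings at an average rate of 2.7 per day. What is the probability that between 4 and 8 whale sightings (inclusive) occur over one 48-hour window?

Over the interval, μ = 2.7 × 2 = 5.4 (a 48-hour window = 2 days).
P(4 ≤ N ≤ 8) = Σ_{j=4}^{8} e^(−5.4) · 5.4^j/j! ≈ 0.6894.

0.6894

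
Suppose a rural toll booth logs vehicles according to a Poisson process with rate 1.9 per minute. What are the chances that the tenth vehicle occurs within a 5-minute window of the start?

0.4782

Over the interval, μ = 1.9 × 5 = 9.5 (a 5-minute window = 5 minutes).
The tenth arrival falls in the interval iff at least 10 events occur there: P(S_10 ≤ t) = P(N ≥ 10) = 1 − P(N ≤ 9) ≈ 0.4782.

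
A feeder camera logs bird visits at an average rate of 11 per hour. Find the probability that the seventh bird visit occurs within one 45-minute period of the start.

Over the interval, μ = 11 × 0.75 = 8.25 (a 45-minute period = 0.75 hours).
The seventh arrival falls in the interval iff at least 7 events occur there: P(S_7 ≤ t) = P(N ≥ 7) = 1 − P(N ≤ 6) ≈ 0.7162.

0.7162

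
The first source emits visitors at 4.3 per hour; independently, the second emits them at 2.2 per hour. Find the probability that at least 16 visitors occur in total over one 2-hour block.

Independent Poisson processes superpose: combined rate λ = 4.3 + 2.2 = 6.5 per hour.
Over the interval, μ = 6.5 × 2 = 13 (a 2-hour block = 2 hours).
P(N ≥ 16) = 1 − P(N ≤ 15) ≈ 0.2364.

0.2364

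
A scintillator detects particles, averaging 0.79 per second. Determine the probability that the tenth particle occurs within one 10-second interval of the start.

Over the interval, μ = 0.79 × 10 = 7.9 (a 10-second interval = 10 seconds).
The tenth arrival falls in the interval iff at least 10 events occur there: P(S_10 ≤ t) = P(N ≥ 10) = 1 − P(N ≤ 9) ≈ 0.2710.

0.2710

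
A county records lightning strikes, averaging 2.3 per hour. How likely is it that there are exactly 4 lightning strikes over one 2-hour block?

0.1875

Over the interval, μ = 2.3 × 2 = 4.6 (a 2-hour block = 2 hours).
P(N = 4) = e^(−μ) μ^4/4! = e^(−4.6) · 4.6^4/24 ≈ 0.1875.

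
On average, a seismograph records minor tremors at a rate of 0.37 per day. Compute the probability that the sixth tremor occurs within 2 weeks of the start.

0.4156

Over the interval, μ = 0.37 × 14 = 5.18 (2 weeks = 14 days).
The sixth arrival falls in the interval iff at least 6 events occur there: P(S_6 ≤ t) = P(N ≥ 6) = 1 − P(N ≤ 5) ≈ 0.4156.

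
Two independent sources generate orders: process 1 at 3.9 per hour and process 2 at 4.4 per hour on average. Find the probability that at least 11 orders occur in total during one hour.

0.2150

Independent Poisson processes superpose: combined rate λ = 3.9 + 4.4 = 8.3 per hour.
So μ = 8.3.
P(N ≥ 11) = 1 − P(N ≤ 10) ≈ 0.2150.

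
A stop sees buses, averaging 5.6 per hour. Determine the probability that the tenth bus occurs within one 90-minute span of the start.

Over the interval, μ = 5.6 × 1.5 = 8.4 (a 90-minute span = 1.5 hours).
The tenth arrival falls in the interval iff at least 10 events occur there: P(S_10 ≤ t) = P(N ≥ 10) = 1 − P(N ≤ 9) ≈ 0.3341.

0.3341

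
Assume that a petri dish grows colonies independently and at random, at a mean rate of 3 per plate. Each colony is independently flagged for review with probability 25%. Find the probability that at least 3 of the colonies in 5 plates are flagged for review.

0.7229

Thinning: the colonies that are flagged for review themselves form a Poisson process with rate 0.25 × 3 = 0.75 per plate.
Over the interval, μ = 0.75 × 5 = 3.75 (5 plates).
P(N ≥ 3) = 1 − P(N ≤ 2) ≈ 0.7229.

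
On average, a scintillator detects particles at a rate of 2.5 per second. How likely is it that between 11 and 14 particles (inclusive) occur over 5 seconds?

Over the interval, μ = 2.5 × 5 = 12.5 (5 seconds).
P(11 ≤ N ≤ 14) = Σ_{j=11}^{14} e^(−12.5) · 12.5^j/j! ≈ 0.4280.

0.4280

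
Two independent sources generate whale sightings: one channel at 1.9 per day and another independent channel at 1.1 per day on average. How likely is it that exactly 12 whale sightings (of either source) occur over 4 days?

Independent Poisson processes superpose: combined rate λ = 1.9 + 1.1 = 3 per day.
Over the interval, μ = 3 × 4 = 12 (4 days).
P(N = 12) = e^(−12) · 12^12/12! ≈ 0.1144.

0.1144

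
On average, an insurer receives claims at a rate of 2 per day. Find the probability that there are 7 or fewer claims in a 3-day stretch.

Over the interval, μ = 2 × 3 = 6 (a 3-day stretch = 3 days).
P(N ≤ 7) = Σ_{j=0}^{7} e^(−μ) μ^j/j! ≈ 0.7440.

0.7440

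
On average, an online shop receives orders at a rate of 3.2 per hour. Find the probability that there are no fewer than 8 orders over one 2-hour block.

0.3127

Over the interval, μ = 3.2 × 2 = 6.4 (a 2-hour block = 2 hours).
P(N ≥ 8) = 1 − P(N ≤ 7) = 1 − Σ_{j=0}^{7} e^(−μ) μ^j/j! ≈ 0.3127.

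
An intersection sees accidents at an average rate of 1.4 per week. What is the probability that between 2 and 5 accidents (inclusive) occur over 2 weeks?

0.7038

Over the interval, μ = 1.4 × 2 = 2.8 (2 weeks).
P(2 ≤ N ≤ 5) = Σ_{j=2}^{5} e^(−2.8) · 2.8^j/j! ≈ 0.7038.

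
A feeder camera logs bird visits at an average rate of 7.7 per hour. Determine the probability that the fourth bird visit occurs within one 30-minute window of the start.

Over the interval, μ = 7.7 × 0.5 = 3.85 (a 30-minute window = 0.5 hours).
The fourth arrival falls in the interval iff at least 4 events occur there: P(S_4 ≤ t) = P(N ≥ 4) = 1 − P(N ≤ 3) ≈ 0.5367.

0.5367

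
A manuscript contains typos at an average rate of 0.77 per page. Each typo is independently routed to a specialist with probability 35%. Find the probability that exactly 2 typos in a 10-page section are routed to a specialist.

0.2453

Thinning: the typos that are routed to a specialist themselves form a Poisson process with rate 0.35 × 0.77 = 0.2695 per page.
Over the interval, μ = 0.2695 × 10 = 2.695 (a 10-page section = 10 pages).
P(N = 2) = e^(−2.695) · 2.695^2/2! ≈ 0.2453.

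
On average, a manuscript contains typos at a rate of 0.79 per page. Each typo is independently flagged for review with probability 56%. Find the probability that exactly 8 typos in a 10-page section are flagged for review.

0.0436

Thinning: the typos that are flagged for review themselves form a Poisson process with rate 0.56 × 0.79 = 0.4424 per page.
Over the interval, μ = 0.4424 × 10 = 4.424 (a 10-page section = 10 pages).
P(N = 8) = e^(−4.424) · 4.424^8/8! ≈ 0.0436.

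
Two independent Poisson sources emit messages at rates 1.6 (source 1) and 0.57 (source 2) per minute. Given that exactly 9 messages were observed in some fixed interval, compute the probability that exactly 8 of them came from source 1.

0.2065

Given the total, each event is independently from source 1 with probability p = λ_1/(λ_1+λ_2) = 1.6/2.17 ≈ 0.7373.
So K ~ Binomial(9, 1.6/2.17): P(K = 8) = C(9,8) · (1.6/2.17)^8 · (0.57/2.17)^1 ≈ 0.2065.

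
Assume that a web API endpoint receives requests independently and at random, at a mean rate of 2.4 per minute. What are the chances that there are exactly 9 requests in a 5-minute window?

0.0874

Over the interval, μ = 2.4 × 5 = 12 (a 5-minute window = 5 minutes).
P(N = 9) = e^(−μ) μ^9/9! = e^(−12) · 12^9/362880 ≈ 0.0874.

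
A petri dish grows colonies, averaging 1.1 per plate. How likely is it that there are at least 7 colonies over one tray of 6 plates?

0.4892

Over the interval, μ = 1.1 × 6 = 6.6 (a tray of 6 plates = 6 plates).
P(N ≥ 7) = 1 − P(N ≤ 6) = 1 − Σ_{j=0}^{6} e^(−μ) μ^j/j! ≈ 0.4892.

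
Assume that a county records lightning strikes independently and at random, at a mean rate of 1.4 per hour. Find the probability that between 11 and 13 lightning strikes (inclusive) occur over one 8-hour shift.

0.3262

Over the interval, μ = 1.4 × 8 = 11.2 (an 8-hour shift = 8 hours).
P(11 ≤ N ≤ 13) = Σ_{j=11}^{13} e^(−11.2) · 11.2^j/j! ≈ 0.3262.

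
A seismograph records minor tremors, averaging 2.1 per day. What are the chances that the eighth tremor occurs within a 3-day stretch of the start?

Over the interval, μ = 2.1 × 3 = 6.3 (a 3-day stretch = 3 days).
The eighth arrival falls in the interval iff at least 8 events occur there: P(S_8 ≤ t) = P(N ≥ 8) = 1 − P(N ≤ 7) ≈ 0.2983.

0.2983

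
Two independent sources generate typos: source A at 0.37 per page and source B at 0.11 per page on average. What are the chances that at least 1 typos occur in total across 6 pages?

0.9439

Independent Poisson processes superpose: combined rate λ = 0.37 + 0.11 = 0.48 per page.
Over the interval, μ = 0.48 × 6 = 2.88 (6 pages).
P(N ≥ 1) = 1 − P(N ≤ 0) ≈ 0.9439.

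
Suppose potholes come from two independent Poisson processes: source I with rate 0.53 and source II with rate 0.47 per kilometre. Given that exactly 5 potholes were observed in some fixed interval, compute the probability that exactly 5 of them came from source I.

0.0418

Given the total, each event is independently from source I with probability p = λ_I/(λ_I+λ_II) = 0.53/1 = 0.5300.
So K ~ Binomial(5, 0.53/1): P(K = 5) = C(5,5) · (0.53/1)^5 · (0.47/1)^0 ≈ 0.0418.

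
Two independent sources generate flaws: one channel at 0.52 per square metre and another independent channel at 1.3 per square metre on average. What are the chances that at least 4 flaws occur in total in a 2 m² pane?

Independent Poisson processes superpose: combined rate λ = 0.52 + 1.3 = 1.82 per square metre.
Over the interval, μ = 1.82 × 2 = 3.64 (a 2 m² pane = 2 square metres).
P(N ≥ 4) = 1 − P(N ≤ 3) ≈ 0.4933.

0.4933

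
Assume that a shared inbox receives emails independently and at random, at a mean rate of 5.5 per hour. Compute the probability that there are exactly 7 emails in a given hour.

0.1234

With mean μ = 5.5 per hour,
P(N = 7) = e^(−μ) μ^7/7! = e^(−5.5) · 5.5^7/5040 ≈ 0.1234.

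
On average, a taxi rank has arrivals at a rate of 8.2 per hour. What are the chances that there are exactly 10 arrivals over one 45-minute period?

Over the interval, μ = 8.2 × 0.75 = 6.15 (a 45-minute period = 0.75 hours).
P(N = 10) = e^(−μ) μ^10/10! = e^(−6.15) · 6.15^10/3628800 ≈ 0.0455.

0.0455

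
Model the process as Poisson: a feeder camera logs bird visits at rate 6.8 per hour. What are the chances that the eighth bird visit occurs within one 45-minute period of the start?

0.1440

Over the interval, μ = 6.8 × 0.75 = 5.1 (a 45-minute period = 0.75 hours).
The eighth arrival falls in the interval iff at least 8 events occur there: P(S_8 ≤ t) = P(N ≥ 8) = 1 − P(N ≤ 7) ≈ 0.1440.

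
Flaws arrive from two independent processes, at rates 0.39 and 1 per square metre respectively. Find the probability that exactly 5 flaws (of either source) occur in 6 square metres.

Independent Poisson processes superpose: combined rate λ = 0.39 + 1 = 1.39 per square metre.
Over the interval, μ = 1.39 × 6 = 8.34 (6 square metres).
P(N = 5) = e^(−8.34) · 8.34^5/5! ≈ 0.0803.

0.0803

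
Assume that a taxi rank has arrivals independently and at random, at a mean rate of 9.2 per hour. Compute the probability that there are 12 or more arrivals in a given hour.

With mean μ = 9.2 per hour,
P(N ≥ 12) = 1 − P(N ≤ 11) = 1 − Σ_{j=0}^{11} e^(−μ) μ^j/j! ≈ 0.2168.

0.2168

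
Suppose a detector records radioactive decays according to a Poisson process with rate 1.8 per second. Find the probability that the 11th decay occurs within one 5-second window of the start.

0.2940

Over the interval, μ = 1.8 × 5 = 9 (a 5-second window = 5 seconds).
The 11th arrival falls in the interval iff at least 11 events occur there: P(S_11 ≤ t) = P(N ≥ 11) = 1 − P(N ≤ 10) ≈ 0.2940.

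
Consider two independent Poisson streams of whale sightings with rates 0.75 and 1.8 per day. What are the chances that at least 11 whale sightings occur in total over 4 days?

0.4420

Independent Poisson processes superpose: combined rate λ = 0.75 + 1.8 = 2.55 per day.
Over the interval, μ = 2.55 × 4 = 10.2 (4 days).
P(N ≥ 11) = 1 − P(N ≤ 10) ≈ 0.4420.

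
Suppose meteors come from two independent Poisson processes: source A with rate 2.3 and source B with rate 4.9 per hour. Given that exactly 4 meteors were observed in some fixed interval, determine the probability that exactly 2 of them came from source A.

Given the total, each event is independently from source A with probability p = λ_A/(λ_A+λ_B) = 2.3/7.2 ≈ 0.3194.
So K ~ Binomial(4, 2.3/7.2): P(K = 2) = C(4,2) · (2.3/7.2)^2 · (4.9/7.2)^2 ≈ 0.2836.

0.2836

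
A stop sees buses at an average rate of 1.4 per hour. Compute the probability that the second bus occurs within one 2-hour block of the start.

Over the interval, μ = 1.4 × 2 = 2.8 (a 2-hour block = 2 hours).
The second arrival falls in the interval iff at least 2 events occur there: P(S_2 ≤ t) = P(N ≥ 2) = 1 − P(N ≤ 1) ≈ 0.7689.

0.7689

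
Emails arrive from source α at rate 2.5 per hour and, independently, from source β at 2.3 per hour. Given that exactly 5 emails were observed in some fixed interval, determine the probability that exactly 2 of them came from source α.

Given the total, each event is independently from source α with probability p = λ_α/(λ_α+λ_β) = 2.5/4.8 ≈ 0.5208.
So K ~ Binomial(5, 2.5/4.8): P(K = 2) = C(5,2) · (2.5/4.8)^2 · (2.3/4.8)^3 ≈ 0.2984.

0.2984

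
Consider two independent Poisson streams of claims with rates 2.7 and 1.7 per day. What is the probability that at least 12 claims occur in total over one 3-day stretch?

0.6668

Independent Poisson processes superpose: combined rate λ = 2.7 + 1.7 = 4.4 per day.
Over the interval, μ = 4.4 × 3 = 13.2 (a 3-day stretch = 3 days).
P(N ≥ 12) = 1 − P(N ≤ 11) ≈ 0.6668.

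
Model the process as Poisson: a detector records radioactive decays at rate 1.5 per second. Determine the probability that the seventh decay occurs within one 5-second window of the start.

Over the interval, μ = 1.5 × 5 = 7.5 (a 5-second window = 5 seconds).
The seventh arrival falls in the interval iff at least 7 events occur there: P(S_7 ≤ t) = P(N ≥ 7) = 1 − P(N ≤ 6) ≈ 0.6218.

0.6218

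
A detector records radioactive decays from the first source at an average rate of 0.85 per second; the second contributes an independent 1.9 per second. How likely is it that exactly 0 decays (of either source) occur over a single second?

0.0639

Independent Poisson processes superpose: combined rate λ = 0.85 + 1.9 = 2.75 per second.
So μ = 2.75.
P(N = 0) = e^(−2.75) · 2.75^0/0! ≈ 0.0639.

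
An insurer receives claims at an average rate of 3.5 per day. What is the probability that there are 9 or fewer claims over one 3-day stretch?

0.3971

Over the interval, μ = 3.5 × 3 = 10.5 (a 3-day stretch = 3 days).
P(N ≤ 9) = Σ_{j=0}^{9} e^(−μ) μ^j/j! ≈ 0.3971.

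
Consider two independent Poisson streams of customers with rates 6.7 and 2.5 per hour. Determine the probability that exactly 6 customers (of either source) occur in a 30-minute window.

0.1323

Independent Poisson processes superpose: combined rate λ = 6.7 + 2.5 = 9.2 per hour.
Over the interval, μ = 9.2 × 0.5 = 4.6 (a 30-minute window = 0.5 hours).
P(N = 6) = e^(−4.6) · 4.6^6/6! ≈ 0.1323.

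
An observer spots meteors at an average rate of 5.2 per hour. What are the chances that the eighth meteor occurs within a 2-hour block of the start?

Over the interval, μ = 5.2 × 2 = 10.4 (a 2-hour block = 2 hours).
The eighth arrival falls in the interval iff at least 8 events occur there: P(S_8 ≤ t) = P(N ≥ 8) = 1 − P(N ≤ 7) ≈ 0.8137.

0.8137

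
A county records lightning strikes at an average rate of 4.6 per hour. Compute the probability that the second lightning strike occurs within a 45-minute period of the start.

Over the interval, μ = 4.6 × 0.75 = 3.45 (a 45-minute period = 0.75 hours).
The second arrival falls in the interval iff at least 2 events occur there: P(S_2 ≤ t) = P(N ≥ 2) = 1 − P(N ≤ 1) ≈ 0.8587.

0.8587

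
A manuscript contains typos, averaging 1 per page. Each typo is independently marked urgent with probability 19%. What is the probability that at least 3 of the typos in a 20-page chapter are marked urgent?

0.7311

Thinning: the typos that are marked urgent themselves form a Poisson process with rate 0.19 × 1 = 0.19 per page.
Over the interval, μ = 0.19 × 20 = 3.8 (a 20-page chapter = 20 pages).
P(N ≥ 3) = 1 − P(N ≤ 2) ≈ 0.7311.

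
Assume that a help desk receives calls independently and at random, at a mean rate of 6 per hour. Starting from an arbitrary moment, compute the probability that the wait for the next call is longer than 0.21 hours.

The wait for the next event is exponential with rate λ = 6 per hour.
P(T > 0.21) = e^(−λt) = e^(−6 × 0.21) = e^(−1.26) ≈ 0.2837.

0.2837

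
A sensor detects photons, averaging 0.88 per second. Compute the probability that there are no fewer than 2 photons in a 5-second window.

0.9337

Over the interval, μ = 0.88 × 5 = 4.4 (a 5-second window = 5 seconds).
P(N ≥ 2) = 1 − P(N ≤ 1) = 1 − Σ_{j=0}^{1} e^(−μ) μ^j/j! ≈ 0.9337.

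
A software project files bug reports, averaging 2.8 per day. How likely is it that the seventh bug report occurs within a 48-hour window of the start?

Over the interval, μ = 2.8 × 2 = 5.6 (a 48-hour window = 2 days).
The seventh arrival falls in the interval iff at least 7 events occur there: P(S_7 ≤ t) = P(N ≥ 7) = 1 − P(N ≤ 6) ≈ 0.3297.

0.3297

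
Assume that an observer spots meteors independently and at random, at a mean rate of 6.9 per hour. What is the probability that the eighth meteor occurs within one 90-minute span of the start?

0.8097

Over the interval, μ = 6.9 × 1.5 = 10.35 (a 90-minute span = 1.5 hours).
The eighth arrival falls in the interval iff at least 8 events occur there: P(S_8 ≤ t) = P(N ≥ 8) = 1 − P(N ≤ 7) ≈ 0.8097.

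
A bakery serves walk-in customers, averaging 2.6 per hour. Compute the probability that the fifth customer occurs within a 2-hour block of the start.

Over the interval, μ = 2.6 × 2 = 5.2 (a 2-hour block = 2 hours).
The fifth arrival falls in the interval iff at least 5 events occur there: P(S_5 ≤ t) = P(N ≥ 5) = 1 − P(N ≤ 4) ≈ 0.5939.

0.5939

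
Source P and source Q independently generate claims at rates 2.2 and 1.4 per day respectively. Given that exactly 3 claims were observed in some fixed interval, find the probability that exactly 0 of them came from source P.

Given the total, each event is independently from source P with probability p = λ_P/(λ_P+λ_Q) = 2.2/3.6 ≈ 0.6111.
So K ~ Binomial(3, 2.2/3.6): P(K = 0) = C(3,0) · (2.2/3.6)^0 · (1.4/3.6)^3 ≈ 0.0588.

0.0588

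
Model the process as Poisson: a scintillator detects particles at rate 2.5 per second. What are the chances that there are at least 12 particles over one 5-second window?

0.5942

Over the interval, μ = 2.5 × 5 = 12.5 (a 5-second window = 5 seconds).
P(N ≥ 12) = 1 − P(N ≤ 11) = 1 − Σ_{j=0}^{11} e^(−μ) μ^j/j! ≈ 0.5942.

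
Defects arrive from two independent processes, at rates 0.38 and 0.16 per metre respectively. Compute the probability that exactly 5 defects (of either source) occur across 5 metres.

Independent Poisson processes superpose: combined rate λ = 0.38 + 0.16 = 0.54 per metre.
Over the interval, μ = 0.54 × 5 = 2.7 (5 metres).
P(N = 5) = e^(−2.7) · 2.7^5/5! ≈ 0.0804.

0.0804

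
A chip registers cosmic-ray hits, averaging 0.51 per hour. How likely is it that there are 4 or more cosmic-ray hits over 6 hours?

0.3662

Over the interval, μ = 0.51 × 6 = 3.06 (6 hours).
P(N ≥ 4) = 1 − P(N ≤ 3) = 1 − Σ_{j=0}^{3} e^(−μ) μ^j/j! ≈ 0.3662.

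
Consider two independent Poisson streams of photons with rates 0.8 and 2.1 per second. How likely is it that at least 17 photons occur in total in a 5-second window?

0.2888

Independent Poisson processes superpose: combined rate λ = 0.8 + 2.1 = 2.9 per second.
Over the interval, μ = 2.9 × 5 = 14.5 (a 5-second window = 5 seconds).
P(N ≥ 17) = 1 − P(N ≤ 16) ≈ 0.2888.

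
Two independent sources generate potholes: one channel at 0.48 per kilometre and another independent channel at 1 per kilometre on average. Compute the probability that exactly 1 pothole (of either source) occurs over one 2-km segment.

0.1534

Independent Poisson processes superpose: combined rate λ = 0.48 + 1 = 1.48 per kilometre.
Over the interval, μ = 1.48 × 2 = 2.96 (a 2-km segment = 2 kilometres).
P(N = 1) = e^(−2.96) · 2.96^1/1! ≈ 0.1534.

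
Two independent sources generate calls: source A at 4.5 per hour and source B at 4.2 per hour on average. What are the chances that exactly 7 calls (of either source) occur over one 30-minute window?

0.0755

Independent Poisson processes superpose: combined rate λ = 4.5 + 4.2 = 8.7 per hour.
Over the interval, μ = 8.7 × 0.5 = 4.35 (a 30-minute window = 0.5 hours).
P(N = 7) = e^(−4.35) · 4.35^7/7! ≈ 0.0755.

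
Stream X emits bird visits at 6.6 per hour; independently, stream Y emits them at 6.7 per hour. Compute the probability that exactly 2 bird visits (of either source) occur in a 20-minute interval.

0.1167

Independent Poisson processes superpose: combined rate λ = 6.6 + 6.7 = 13.3 per hour.
Over the interval, μ = 13.3 × 1/3 ≈ 4.43333 (a 20-minute interval = 1/3 hours).
P(N = 2) = e^(−4.43333) · 4.43333^2/2! ≈ 0.1167.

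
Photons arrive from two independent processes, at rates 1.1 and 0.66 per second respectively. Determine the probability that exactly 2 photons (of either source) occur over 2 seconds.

Independent Poisson processes superpose: combined rate λ = 1.1 + 0.66 = 1.76 per second.
Over the interval, μ = 1.76 × 2 = 3.52 (2 seconds).
P(N = 2) = e^(−3.52) · 3.52^2/2! ≈ 0.1834.

0.1834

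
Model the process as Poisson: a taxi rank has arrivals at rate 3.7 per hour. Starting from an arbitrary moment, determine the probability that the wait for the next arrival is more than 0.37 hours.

The wait for the next event is exponential with rate λ = 3.7 per hour.
P(T > 0.37) = e^(−λt) = e^(−3.7 × 0.37) = e^(−1.369) ≈ 0.2544.

0.2544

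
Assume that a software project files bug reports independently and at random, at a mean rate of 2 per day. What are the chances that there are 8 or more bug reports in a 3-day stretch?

0.2560

Over the interval, μ = 2 × 3 = 6 (a 3-day stretch = 3 days).
P(N ≥ 8) = 1 − P(N ≤ 7) = 1 − Σ_{j=0}^{7} e^(−μ) μ^j/j! ≈ 0.2560.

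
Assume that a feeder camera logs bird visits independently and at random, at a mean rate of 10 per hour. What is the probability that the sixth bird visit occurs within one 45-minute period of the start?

Over the interval, μ = 10 × 0.75 = 7.5 (a 45-minute period = 0.75 hours).
The sixth arrival falls in the interval iff at least 6 events occur there: P(S_6 ≤ t) = P(N ≥ 6) = 1 − P(N ≤ 5) ≈ 0.7586.

0.7586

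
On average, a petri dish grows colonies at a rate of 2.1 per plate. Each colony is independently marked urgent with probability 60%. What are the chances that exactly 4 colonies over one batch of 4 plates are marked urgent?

Thinning: the colonies that are marked urgent themselves form a Poisson process with rate 0.6 × 2.1 = 1.26 per plate.
Over the interval, μ = 1.26 × 4 = 5.04 (a batch of 4 plates = 4 plates).
P(N = 4) = e^(−5.04) · 5.04^4/4! ≈ 0.1740.

0.1740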